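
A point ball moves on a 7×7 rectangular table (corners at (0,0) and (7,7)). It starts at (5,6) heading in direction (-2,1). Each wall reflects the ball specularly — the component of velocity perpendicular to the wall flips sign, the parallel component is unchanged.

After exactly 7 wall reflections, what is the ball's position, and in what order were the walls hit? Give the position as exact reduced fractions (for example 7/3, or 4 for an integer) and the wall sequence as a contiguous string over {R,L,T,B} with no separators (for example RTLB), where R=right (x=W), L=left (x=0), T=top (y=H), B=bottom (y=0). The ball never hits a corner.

Final position: (3,7)
Wall sequence: TLRBLRT

1. t=1 → T at (3,7); v=(-2,-1)
2. t=3/2 → L at (0,11/2); v=(2,-1)
3. t=7/2 → R at (7,2); v=(-2,-1)
4. t=2 → B at (3,0); v=(-2,1)
5. t=3/2 → L at (0,3/2); v=(2,1)
6. t=7/2 → R at (7,5); v=(-2,1)
7. t=2 → T at (3,7); v=(-2,-1)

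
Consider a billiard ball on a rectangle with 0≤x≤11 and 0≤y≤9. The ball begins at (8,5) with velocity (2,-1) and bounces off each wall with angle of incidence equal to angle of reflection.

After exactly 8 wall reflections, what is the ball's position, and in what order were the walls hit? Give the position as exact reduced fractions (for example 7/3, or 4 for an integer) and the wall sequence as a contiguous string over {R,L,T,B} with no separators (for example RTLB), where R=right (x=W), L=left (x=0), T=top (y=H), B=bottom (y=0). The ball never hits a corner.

1. t=3/2 → R at (11,7/2); v=(-2,-1)
2. t=7/2 → B at (4,0); v=(-2,1)
3. t=2 → L at (0,2); v=(2,1)
4. t=11/2 → R at (11,15/2); v=(-2,1)
5. t=3/2 → T at (8,9); v=(-2,-1)
6. t=4 → L at (0,5); v=(2,-1)
7. t=5 → B at (10,0); v=(2,1)
8. t=1/2 → R at (11,1/2); v=(-2,1)

Final position: (11,1/2)
Wall sequence: RBLRTLBR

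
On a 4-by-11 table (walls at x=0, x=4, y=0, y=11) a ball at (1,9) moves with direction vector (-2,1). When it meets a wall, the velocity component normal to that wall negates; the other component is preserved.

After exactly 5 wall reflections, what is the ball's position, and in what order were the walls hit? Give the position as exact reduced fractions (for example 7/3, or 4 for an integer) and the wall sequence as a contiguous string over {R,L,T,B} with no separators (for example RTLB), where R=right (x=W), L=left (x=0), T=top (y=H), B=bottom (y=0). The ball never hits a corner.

Final position: (4,13/2)
Wall sequence: LTRLR

1. t=1/2 → L at (0,19/2); v=(2,1)
2. t=3/2 → T at (3,11); v=(2,-1)
3. t=1/2 → R at (4,21/2); v=(-2,-1)
4. t=2 → L at (0,17/2); v=(2,-1)
5. t=2 → R at (4,13/2); v=(-2,-1)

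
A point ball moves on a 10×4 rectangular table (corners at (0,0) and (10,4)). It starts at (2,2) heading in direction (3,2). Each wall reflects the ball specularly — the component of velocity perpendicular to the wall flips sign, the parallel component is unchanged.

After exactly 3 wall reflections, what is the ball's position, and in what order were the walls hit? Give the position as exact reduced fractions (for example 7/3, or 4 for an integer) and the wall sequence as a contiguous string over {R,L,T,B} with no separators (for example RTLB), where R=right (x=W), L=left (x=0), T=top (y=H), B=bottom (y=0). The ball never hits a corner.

Final position: (9,0)
Wall sequence: TRB

1. t=1 → T at (5,4); v=(3,-2)
2. t=5/3 → R at (10,2/3); v=(-3,-2)
3. t=1/3 → B at (9,0); v=(-3,2)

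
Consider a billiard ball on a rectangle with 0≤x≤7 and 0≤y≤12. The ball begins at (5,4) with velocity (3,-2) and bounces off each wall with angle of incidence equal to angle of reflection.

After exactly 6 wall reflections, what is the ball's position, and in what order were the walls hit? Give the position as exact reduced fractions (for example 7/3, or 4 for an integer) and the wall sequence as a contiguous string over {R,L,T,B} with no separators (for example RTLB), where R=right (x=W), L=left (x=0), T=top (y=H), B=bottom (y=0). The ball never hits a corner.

Final position: (1,12)
Wall sequence: RBLRLT

1. t=2/3 → R at (7,8/3); v=(-3,-2)
2. t=4/3 → B at (3,0); v=(-3,2)
3. t=1 → L at (0,2); v=(3,2)
4. t=7/3 → R at (7,20/3); v=(-3,2)
5. t=7/3 → L at (0,34/3); v=(3,2)
6. t=1/3 → T at (1,12); v=(3,-2)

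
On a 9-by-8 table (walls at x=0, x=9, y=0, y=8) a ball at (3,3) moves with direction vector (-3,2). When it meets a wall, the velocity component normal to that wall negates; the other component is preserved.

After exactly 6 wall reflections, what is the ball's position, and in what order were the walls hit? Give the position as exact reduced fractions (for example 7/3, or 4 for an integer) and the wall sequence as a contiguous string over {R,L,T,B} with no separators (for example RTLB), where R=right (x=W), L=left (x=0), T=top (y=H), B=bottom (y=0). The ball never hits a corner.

1. t=1 → L at (0,5); v=(3,2)
2. t=3/2 → T at (9/2,8); v=(3,-2)
3. t=3/2 → R at (9,5); v=(-3,-2)
4. t=5/2 → B at (3/2,0); v=(-3,2)
5. t=1/2 → L at (0,1); v=(3,2)
6. t=3 → R at (9,7); v=(-3,2)

Final position: (9,7)
Wall sequence: LTRBLR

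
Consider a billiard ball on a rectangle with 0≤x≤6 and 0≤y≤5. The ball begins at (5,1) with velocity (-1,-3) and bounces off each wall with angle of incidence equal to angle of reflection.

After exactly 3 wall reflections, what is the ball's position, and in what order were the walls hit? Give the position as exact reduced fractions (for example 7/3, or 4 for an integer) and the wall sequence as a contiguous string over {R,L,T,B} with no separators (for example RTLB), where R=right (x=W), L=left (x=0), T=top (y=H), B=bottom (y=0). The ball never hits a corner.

Final position: (4/3,0)
Wall sequence: BTB

1. t=1/3 → B at (14/3,0); v=(-1,3)
2. t=5/3 → T at (3,5); v=(-1,-3)
3. t=5/3 → B at (4/3,0); v=(-1,3)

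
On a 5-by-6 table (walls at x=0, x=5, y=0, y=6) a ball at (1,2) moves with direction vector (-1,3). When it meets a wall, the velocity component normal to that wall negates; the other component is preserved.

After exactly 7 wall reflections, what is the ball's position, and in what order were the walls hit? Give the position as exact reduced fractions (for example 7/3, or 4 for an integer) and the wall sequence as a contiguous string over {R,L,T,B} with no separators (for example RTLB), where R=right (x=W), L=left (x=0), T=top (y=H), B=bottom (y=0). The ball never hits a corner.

1. t=1 → L at (0,5); v=(1,3)
2. t=1/3 → T at (1/3,6); v=(1,-3)
3. t=2 → B at (7/3,0); v=(1,3)
4. t=2 → T at (13/3,6); v=(1,-3)
5. t=2/3 → R at (5,4); v=(-1,-3)
6. t=4/3 → B at (11/3,0); v=(-1,3)
7. t=2 → T at (5/3,6); v=(-1,-3)

Final position: (5/3,6)
Wall sequence: LTBTRBT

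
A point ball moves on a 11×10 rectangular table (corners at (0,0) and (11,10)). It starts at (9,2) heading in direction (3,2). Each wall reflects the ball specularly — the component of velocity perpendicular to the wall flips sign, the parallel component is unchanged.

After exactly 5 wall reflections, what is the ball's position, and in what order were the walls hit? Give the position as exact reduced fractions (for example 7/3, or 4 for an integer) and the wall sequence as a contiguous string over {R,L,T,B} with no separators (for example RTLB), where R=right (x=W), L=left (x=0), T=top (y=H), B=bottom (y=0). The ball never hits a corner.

Final position: (8,0)
Wall sequence: RTLRB

1. t=2/3 → R at (11,10/3); v=(-3,2)
2. t=10/3 → T at (1,10); v=(-3,-2)
3. t=1/3 → L at (0,28/3); v=(3,-2)
4. t=11/3 → R at (11,2); v=(-3,-2)
5. t=1 → B at (8,0); v=(-3,2)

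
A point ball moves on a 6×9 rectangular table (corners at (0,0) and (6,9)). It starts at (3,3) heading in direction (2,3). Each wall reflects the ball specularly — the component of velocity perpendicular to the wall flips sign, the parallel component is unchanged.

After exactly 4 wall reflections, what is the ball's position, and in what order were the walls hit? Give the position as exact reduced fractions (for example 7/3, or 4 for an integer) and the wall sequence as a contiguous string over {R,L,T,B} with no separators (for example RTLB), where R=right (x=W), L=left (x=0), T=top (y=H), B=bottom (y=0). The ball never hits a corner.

Final position: (1,0)
Wall sequence: RTLB

1. t=3/2 → R at (6,15/2); v=(-2,3)
2. t=1/2 → T at (5,9); v=(-2,-3)
3. t=5/2 → L at (0,3/2); v=(2,-3)
4. t=1/2 → B at (1,0); v=(2,3)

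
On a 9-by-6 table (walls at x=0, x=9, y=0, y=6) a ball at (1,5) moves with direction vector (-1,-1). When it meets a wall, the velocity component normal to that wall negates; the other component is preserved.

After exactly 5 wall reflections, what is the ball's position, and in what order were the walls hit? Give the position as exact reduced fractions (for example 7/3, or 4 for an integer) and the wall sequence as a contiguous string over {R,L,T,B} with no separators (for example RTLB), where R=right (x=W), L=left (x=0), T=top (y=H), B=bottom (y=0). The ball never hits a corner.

1. t=1 → L at (0,4); v=(1,-1)
2. t=4 → B at (4,0); v=(1,1)
3. t=5 → R at (9,5); v=(-1,1)
4. t=1 → T at (8,6); v=(-1,-1)
5. t=6 → B at (2,0); v=(-1,1)

Final position: (2,0)
Wall sequence: LBRTB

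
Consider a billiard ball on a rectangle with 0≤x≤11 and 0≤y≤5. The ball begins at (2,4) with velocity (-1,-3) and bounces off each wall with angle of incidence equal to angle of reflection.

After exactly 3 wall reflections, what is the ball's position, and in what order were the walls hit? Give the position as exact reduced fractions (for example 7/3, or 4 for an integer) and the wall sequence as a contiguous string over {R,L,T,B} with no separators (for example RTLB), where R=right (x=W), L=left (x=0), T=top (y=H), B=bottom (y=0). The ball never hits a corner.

1. t=4/3 → B at (2/3,0); v=(-1,3)
2. t=2/3 → L at (0,2); v=(1,3)
3. t=1 → T at (1,5); v=(1,-3)

Final position: (1,5)
Wall sequence: BLT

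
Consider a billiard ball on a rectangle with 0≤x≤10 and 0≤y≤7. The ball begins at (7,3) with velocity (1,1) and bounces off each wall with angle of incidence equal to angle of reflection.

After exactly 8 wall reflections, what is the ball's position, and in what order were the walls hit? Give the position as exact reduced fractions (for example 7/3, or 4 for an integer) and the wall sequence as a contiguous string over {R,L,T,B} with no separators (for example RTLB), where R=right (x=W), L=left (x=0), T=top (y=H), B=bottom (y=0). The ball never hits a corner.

Final position: (1,7)
Wall sequence: RTBLTRBT

1. t=3 → R at (10,6); v=(-1,1)
2. t=1 → T at (9,7); v=(-1,-1)
3. t=7 → B at (2,0); v=(-1,1)
4. t=2 → L at (0,2); v=(1,1)
5. t=5 → T at (5,7); v=(1,-1)
6. t=5 → R at (10,2); v=(-1,-1)
7. t=2 → B at (8,0); v=(-1,1)
8. t=7 → T at (1,7); v=(-1,-1)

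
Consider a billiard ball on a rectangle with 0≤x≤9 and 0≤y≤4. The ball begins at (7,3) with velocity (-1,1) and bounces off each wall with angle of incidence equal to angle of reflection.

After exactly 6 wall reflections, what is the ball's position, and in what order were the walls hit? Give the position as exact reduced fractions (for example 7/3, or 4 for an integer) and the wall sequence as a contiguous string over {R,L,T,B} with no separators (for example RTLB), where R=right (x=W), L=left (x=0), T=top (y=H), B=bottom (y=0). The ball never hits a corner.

Final position: (9,3)
Wall sequence: TBLTBR

1. t=1 → T at (6,4); v=(-1,-1)
2. t=4 → B at (2,0); v=(-1,1)
3. t=2 → L at (0,2); v=(1,1)
4. t=2 → T at (2,4); v=(1,-1)
5. t=4 → B at (6,0); v=(1,1)
6. t=3 → R at (9,3); v=(-1,1)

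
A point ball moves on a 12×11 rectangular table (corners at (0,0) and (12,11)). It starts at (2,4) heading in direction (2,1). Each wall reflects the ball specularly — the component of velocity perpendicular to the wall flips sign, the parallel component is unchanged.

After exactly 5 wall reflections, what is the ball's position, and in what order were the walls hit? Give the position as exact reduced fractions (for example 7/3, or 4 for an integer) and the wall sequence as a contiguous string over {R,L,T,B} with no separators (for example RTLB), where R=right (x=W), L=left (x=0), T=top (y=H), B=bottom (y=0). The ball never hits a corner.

1. t=5 → R at (12,9); v=(-2,1)
2. t=2 → T at (8,11); v=(-2,-1)
3. t=4 → L at (0,7); v=(2,-1)
4. t=6 → R at (12,1); v=(-2,-1)
5. t=1 → B at (10,0); v=(-2,1)

Final position: (10,0)
Wall sequence: RTLRB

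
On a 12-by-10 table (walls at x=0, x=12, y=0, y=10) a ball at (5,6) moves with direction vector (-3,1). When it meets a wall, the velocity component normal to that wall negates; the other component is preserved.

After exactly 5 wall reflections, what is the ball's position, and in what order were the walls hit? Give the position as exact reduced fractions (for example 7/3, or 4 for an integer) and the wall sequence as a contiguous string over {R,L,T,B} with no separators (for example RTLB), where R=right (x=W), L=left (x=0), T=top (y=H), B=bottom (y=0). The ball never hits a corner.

1. t=5/3 → L at (0,23/3); v=(3,1)
2. t=7/3 → T at (7,10); v=(3,-1)
3. t=5/3 → R at (12,25/3); v=(-3,-1)
4. t=4 → L at (0,13/3); v=(3,-1)
5. t=4 → R at (12,1/3); v=(-3,-1)

Final position: (12,1/3)
Wall sequence: LTRLR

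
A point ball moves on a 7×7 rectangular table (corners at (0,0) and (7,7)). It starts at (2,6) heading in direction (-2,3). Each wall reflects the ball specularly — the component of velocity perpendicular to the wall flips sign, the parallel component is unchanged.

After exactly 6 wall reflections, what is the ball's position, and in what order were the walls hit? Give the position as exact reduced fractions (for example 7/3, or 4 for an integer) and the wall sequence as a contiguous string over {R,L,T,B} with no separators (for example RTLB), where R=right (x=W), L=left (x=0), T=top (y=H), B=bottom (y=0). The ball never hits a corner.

Final position: (4/3,0)
Wall sequence: TLBRTB

1. t=1/3 → T at (4/3,7); v=(-2,-3)
2. t=2/3 → L at (0,5); v=(2,-3)
3. t=5/3 → B at (10/3,0); v=(2,3)
4. t=11/6 → R at (7,11/2); v=(-2,3)
5. t=1/2 → T at (6,7); v=(-2,-3)
6. t=7/3 → B at (4/3,0); v=(-2,3)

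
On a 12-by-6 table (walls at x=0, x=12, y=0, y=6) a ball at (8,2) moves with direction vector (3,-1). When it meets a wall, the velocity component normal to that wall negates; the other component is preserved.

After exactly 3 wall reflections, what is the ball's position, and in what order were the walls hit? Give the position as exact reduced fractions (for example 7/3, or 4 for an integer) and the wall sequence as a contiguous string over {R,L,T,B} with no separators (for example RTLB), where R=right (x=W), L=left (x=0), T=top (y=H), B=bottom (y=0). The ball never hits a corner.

1. t=4/3 → R at (12,2/3); v=(-3,-1)
2. t=2/3 → B at (10,0); v=(-3,1)
3. t=10/3 → L at (0,10/3); v=(3,1)

Final position: (0,10/3)
Wall sequence: RBL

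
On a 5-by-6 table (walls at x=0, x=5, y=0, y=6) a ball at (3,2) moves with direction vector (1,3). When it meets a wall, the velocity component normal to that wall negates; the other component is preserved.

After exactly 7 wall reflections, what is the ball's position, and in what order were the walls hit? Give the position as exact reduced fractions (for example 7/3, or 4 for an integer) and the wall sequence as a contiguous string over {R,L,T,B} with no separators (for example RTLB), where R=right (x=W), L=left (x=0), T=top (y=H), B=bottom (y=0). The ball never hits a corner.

1. t=4/3 → T at (13/3,6); v=(1,-3)
2. t=2/3 → R at (5,4); v=(-1,-3)
3. t=4/3 → B at (11/3,0); v=(-1,3)
4. t=2 → T at (5/3,6); v=(-1,-3)
5. t=5/3 → L at (0,1); v=(1,-3)
6. t=1/3 → B at (1/3,0); v=(1,3)
7. t=2 → T at (7/3,6); v=(1,-3)

Final position: (7/3,6)
Wall sequence: TRBTLBT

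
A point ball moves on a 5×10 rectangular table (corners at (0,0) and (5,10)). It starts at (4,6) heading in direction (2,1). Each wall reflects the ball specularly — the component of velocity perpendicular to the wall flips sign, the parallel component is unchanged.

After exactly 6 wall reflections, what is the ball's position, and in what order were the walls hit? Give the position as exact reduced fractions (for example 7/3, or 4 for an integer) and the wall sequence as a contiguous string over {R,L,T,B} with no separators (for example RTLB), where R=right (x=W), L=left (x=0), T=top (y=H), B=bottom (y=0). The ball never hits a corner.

1. t=1/2 → R at (5,13/2); v=(-2,1)
2. t=5/2 → L at (0,9); v=(2,1)
3. t=1 → T at (2,10); v=(2,-1)
4. t=3/2 → R at (5,17/2); v=(-2,-1)
5. t=5/2 → L at (0,6); v=(2,-1)
6. t=5/2 → R at (5,7/2); v=(-2,-1)

Final position: (5,7/2)
Wall sequence: RLTRLR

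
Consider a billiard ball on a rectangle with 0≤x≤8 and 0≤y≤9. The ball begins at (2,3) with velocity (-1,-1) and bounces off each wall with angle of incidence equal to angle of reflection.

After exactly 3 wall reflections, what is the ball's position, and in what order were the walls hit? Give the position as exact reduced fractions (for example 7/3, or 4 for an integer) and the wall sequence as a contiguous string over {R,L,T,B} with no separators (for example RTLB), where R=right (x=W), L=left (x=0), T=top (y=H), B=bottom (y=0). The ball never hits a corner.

1. t=2 → L at (0,1); v=(1,-1)
2. t=1 → B at (1,0); v=(1,1)
3. t=7 → R at (8,7); v=(-1,1)

Final position: (8,7)
Wall sequence: LBR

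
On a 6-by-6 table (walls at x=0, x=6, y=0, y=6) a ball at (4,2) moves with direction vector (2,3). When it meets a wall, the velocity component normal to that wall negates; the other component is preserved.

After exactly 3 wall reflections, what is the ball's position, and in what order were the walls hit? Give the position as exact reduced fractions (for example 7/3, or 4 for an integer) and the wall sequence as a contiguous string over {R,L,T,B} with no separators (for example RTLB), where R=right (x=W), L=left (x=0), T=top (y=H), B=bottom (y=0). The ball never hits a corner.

Final position: (4/3,0)
Wall sequence: RTB

1. t=1 → R at (6,5); v=(-2,3)
2. t=1/3 → T at (16/3,6); v=(-2,-3)
3. t=2 → B at (4/3,0); v=(-2,3)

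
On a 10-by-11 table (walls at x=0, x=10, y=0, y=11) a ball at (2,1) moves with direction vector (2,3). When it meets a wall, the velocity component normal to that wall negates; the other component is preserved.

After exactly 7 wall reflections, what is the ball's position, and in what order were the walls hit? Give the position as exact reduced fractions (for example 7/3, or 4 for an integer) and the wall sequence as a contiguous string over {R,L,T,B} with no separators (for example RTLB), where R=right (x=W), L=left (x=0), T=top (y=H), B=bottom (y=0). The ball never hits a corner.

1. t=10/3 → T at (26/3,11); v=(2,-3)
2. t=2/3 → R at (10,9); v=(-2,-3)
3. t=3 → B at (4,0); v=(-2,3)
4. t=2 → L at (0,6); v=(2,3)
5. t=5/3 → T at (10/3,11); v=(2,-3)
6. t=10/3 → R at (10,1); v=(-2,-3)
7. t=1/3 → B at (28/3,0); v=(-2,3)

Final position: (28/3,0)
Wall sequence: TRBLTRB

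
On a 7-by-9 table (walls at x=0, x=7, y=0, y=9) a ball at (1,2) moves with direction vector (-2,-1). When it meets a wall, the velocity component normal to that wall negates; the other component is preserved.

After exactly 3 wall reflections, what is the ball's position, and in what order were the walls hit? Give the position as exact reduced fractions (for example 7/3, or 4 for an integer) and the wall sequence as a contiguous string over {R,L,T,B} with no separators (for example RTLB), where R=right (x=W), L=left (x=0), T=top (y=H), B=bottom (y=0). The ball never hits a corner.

Final position: (7,2)
Wall sequence: LBR

1. t=1/2 → L at (0,3/2); v=(2,-1)
2. t=3/2 → B at (3,0); v=(2,1)
3. t=2 → R at (7,2); v=(-2,1)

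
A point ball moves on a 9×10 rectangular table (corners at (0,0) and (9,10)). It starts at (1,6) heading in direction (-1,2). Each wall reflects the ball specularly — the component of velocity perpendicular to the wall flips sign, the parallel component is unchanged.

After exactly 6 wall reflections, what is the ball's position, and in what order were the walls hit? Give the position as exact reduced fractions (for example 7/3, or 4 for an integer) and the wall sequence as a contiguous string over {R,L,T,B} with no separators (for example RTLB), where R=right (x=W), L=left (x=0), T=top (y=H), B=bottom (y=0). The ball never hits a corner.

Final position: (2,0)
Wall sequence: LTBRTB

1. t=1 → L at (0,8); v=(1,2)
2. t=1 → T at (1,10); v=(1,-2)
3. t=5 → B at (6,0); v=(1,2)
4. t=3 → R at (9,6); v=(-1,2)
5. t=2 → T at (7,10); v=(-1,-2)
6. t=5 → B at (2,0); v=(-1,2)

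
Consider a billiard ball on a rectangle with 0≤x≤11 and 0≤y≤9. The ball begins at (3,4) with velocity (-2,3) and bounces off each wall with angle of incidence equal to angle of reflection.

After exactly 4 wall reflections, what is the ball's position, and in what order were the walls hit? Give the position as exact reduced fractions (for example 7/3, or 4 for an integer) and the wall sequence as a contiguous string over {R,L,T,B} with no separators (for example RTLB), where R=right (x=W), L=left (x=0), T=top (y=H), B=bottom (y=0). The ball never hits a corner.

1. t=3/2 → L at (0,17/2); v=(2,3)
2. t=1/6 → T at (1/3,9); v=(2,-3)
3. t=3 → B at (19/3,0); v=(2,3)
4. t=7/3 → R at (11,7); v=(-2,3)

Final position: (11,7)
Wall sequence: LTBR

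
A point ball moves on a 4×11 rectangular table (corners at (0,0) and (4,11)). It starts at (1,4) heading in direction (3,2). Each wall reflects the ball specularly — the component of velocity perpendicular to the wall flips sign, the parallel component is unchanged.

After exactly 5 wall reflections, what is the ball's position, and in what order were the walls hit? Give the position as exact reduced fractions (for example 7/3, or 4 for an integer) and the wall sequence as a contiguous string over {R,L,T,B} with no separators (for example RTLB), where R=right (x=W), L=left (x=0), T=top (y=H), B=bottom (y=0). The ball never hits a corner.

1. t=1 → R at (4,6); v=(-3,2)
2. t=4/3 → L at (0,26/3); v=(3,2)
3. t=7/6 → T at (7/2,11); v=(3,-2)
4. t=1/6 → R at (4,32/3); v=(-3,-2)
5. t=4/3 → L at (0,8); v=(3,-2)

Final position: (0,8)
Wall sequence: RLTRL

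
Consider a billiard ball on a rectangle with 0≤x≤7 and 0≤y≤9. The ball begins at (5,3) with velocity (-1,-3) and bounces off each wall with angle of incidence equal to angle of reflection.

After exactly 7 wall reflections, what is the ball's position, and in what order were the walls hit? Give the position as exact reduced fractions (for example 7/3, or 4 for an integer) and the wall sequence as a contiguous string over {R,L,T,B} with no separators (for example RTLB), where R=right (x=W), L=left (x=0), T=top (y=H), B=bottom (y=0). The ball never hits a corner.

Final position: (6,0)
Wall sequence: BTLBTRB

1. t=1 → B at (4,0); v=(-1,3)
2. t=3 → T at (1,9); v=(-1,-3)
3. t=1 → L at (0,6); v=(1,-3)
4. t=2 → B at (2,0); v=(1,3)
5. t=3 → T at (5,9); v=(1,-3)
6. t=2 → R at (7,3); v=(-1,-3)
7. t=1 → B at (6,0); v=(-1,3)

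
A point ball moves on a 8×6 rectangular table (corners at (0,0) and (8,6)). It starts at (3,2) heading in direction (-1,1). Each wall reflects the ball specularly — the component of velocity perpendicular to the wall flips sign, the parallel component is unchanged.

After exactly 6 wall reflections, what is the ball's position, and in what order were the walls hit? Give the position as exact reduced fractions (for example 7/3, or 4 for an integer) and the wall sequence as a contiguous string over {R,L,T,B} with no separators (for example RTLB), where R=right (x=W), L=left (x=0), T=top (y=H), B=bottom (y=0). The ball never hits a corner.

1. t=3 → L at (0,5); v=(1,1)
2. t=1 → T at (1,6); v=(1,-1)
3. t=6 → B at (7,0); v=(1,1)
4. t=1 → R at (8,1); v=(-1,1)
5. t=5 → T at (3,6); v=(-1,-1)
6. t=3 → L at (0,3); v=(1,-1)

Final position: (0,3)
Wall sequence: LTBRTL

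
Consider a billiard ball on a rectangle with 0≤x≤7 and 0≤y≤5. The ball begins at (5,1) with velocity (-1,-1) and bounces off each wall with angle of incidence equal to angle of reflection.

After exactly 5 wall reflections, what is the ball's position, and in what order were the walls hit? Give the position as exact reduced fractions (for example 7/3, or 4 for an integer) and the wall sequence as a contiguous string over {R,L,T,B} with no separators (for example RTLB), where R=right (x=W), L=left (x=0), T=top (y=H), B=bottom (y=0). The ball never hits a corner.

Final position: (7,1)
Wall sequence: BLTBR

1. t=1 → B at (4,0); v=(-1,1)
2. t=4 → L at (0,4); v=(1,1)
3. t=1 → T at (1,5); v=(1,-1)
4. t=5 → B at (6,0); v=(1,1)
5. t=1 → R at (7,1); v=(-1,1)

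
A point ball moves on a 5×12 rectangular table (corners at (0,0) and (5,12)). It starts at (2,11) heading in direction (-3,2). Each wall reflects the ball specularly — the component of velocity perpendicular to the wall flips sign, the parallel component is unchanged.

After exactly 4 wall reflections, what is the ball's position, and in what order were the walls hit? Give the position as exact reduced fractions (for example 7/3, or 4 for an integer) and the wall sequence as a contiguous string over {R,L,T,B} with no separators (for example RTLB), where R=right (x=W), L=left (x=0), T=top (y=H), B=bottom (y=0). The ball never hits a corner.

1. t=1/2 → T at (1/2,12); v=(-3,-2)
2. t=1/6 → L at (0,35/3); v=(3,-2)
3. t=5/3 → R at (5,25/3); v=(-3,-2)
4. t=5/3 → L at (0,5); v=(3,-2)

Final position: (0,5)
Wall sequence: TLRL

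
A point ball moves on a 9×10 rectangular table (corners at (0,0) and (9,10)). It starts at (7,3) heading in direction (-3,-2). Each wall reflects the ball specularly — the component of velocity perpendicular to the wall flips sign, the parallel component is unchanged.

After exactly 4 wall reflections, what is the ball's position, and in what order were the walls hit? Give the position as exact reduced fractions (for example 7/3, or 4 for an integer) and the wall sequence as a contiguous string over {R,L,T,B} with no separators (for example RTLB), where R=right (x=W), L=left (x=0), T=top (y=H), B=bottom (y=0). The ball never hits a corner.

Final position: (11/2,10)
Wall sequence: BLRT

1. t=3/2 → B at (5/2,0); v=(-3,2)
2. t=5/6 → L at (0,5/3); v=(3,2)
3. t=3 → R at (9,23/3); v=(-3,2)
4. t=7/6 → T at (11/2,10); v=(-3,-2)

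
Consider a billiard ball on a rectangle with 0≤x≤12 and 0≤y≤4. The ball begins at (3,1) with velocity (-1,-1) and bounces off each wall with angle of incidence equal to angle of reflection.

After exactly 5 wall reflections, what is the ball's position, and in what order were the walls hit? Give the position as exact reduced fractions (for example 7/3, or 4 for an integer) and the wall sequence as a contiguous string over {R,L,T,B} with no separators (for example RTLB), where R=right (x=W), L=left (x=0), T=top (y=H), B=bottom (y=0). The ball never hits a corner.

1. t=1 → B at (2,0); v=(-1,1)
2. t=2 → L at (0,2); v=(1,1)
3. t=2 → T at (2,4); v=(1,-1)
4. t=4 → B at (6,0); v=(1,1)
5. t=4 → T at (10,4); v=(1,-1)

Final position: (10,4)
Wall sequence: BLTBT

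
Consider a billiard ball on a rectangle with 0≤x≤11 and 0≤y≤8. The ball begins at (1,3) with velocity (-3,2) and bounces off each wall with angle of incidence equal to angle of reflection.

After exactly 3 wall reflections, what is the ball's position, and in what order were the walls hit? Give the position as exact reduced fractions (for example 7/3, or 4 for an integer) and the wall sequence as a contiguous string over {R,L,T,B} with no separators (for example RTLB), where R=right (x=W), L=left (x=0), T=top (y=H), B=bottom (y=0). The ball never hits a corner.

1. t=1/3 → L at (0,11/3); v=(3,2)
2. t=13/6 → T at (13/2,8); v=(3,-2)
3. t=3/2 → R at (11,5); v=(-3,-2)

Final position: (11,5)
Wall sequence: LTR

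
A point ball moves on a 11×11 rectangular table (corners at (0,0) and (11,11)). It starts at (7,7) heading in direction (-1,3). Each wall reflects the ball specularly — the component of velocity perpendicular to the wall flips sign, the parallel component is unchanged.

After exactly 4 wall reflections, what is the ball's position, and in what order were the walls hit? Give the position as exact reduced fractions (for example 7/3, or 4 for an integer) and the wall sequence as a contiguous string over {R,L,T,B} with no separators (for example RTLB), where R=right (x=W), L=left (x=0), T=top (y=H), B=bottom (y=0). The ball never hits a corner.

Final position: (5/3,11)
Wall sequence: TBLT

1. t=4/3 → T at (17/3,11); v=(-1,-3)
2. t=11/3 → B at (2,0); v=(-1,3)
3. t=2 → L at (0,6); v=(1,3)
4. t=5/3 → T at (5/3,11); v=(1,-3)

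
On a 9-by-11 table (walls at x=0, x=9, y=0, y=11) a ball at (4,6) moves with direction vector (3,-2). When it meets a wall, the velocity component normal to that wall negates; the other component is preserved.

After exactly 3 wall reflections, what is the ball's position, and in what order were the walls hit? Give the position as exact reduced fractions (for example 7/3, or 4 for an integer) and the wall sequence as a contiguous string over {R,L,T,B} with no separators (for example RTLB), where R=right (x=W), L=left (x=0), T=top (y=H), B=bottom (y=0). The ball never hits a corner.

Final position: (0,10/3)
Wall sequence: RBL

1. t=5/3 → R at (9,8/3); v=(-3,-2)
2. t=4/3 → B at (5,0); v=(-3,2)
3. t=5/3 → L at (0,10/3); v=(3,2)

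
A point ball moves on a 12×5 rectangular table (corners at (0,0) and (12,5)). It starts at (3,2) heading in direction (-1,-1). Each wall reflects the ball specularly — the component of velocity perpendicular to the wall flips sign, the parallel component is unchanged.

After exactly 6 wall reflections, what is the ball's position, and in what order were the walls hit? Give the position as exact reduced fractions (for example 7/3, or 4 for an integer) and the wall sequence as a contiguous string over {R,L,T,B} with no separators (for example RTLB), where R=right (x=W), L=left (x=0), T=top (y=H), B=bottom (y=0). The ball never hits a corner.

Final position: (10,5)
Wall sequence: BLTBRT

1. t=2 → B at (1,0); v=(-1,1)
2. t=1 → L at (0,1); v=(1,1)
3. t=4 → T at (4,5); v=(1,-1)
4. t=5 → B at (9,0); v=(1,1)
5. t=3 → R at (12,3); v=(-1,1)
6. t=2 → T at (10,5); v=(-1,-1)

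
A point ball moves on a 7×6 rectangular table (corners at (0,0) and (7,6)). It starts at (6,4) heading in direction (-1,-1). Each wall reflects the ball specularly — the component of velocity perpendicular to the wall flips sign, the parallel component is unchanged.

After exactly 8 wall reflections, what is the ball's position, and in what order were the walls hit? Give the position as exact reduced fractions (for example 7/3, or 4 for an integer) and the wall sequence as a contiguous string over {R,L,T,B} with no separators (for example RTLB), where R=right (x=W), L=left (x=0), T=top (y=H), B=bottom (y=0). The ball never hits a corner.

1. t=4 → B at (2,0); v=(-1,1)
2. t=2 → L at (0,2); v=(1,1)
3. t=4 → T at (4,6); v=(1,-1)
4. t=3 → R at (7,3); v=(-1,-1)
5. t=3 → B at (4,0); v=(-1,1)
6. t=4 → L at (0,4); v=(1,1)
7. t=2 → T at (2,6); v=(1,-1)
8. t=5 → R at (7,1); v=(-1,-1)

Final position: (7,1)
Wall sequence: BLTRBLTR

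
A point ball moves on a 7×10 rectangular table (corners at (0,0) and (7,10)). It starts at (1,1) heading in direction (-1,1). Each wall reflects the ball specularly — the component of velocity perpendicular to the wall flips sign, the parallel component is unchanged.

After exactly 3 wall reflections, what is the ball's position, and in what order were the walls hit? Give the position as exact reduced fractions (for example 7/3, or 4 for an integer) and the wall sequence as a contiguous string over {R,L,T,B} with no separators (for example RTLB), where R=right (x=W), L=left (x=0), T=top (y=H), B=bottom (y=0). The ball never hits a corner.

Final position: (6,10)
Wall sequence: LRT

1. t=1 → L at (0,2); v=(1,1)
2. t=7 → R at (7,9); v=(-1,1)
3. t=1 → T at (6,10); v=(-1,-1)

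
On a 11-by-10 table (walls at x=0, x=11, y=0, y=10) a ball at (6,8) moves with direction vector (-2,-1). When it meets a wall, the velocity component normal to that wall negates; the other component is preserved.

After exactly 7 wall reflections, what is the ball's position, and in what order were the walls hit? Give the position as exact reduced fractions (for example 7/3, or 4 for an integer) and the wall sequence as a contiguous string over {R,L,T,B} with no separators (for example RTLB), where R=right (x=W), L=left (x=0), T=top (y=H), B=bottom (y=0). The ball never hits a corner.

1. t=3 → L at (0,5); v=(2,-1)
2. t=5 → B at (10,0); v=(2,1)
3. t=1/2 → R at (11,1/2); v=(-2,1)
4. t=11/2 → L at (0,6); v=(2,1)
5. t=4 → T at (8,10); v=(2,-1)
6. t=3/2 → R at (11,17/2); v=(-2,-1)
7. t=11/2 → L at (0,3); v=(2,-1)

Final position: (0,3)
Wall sequence: LBRLTRL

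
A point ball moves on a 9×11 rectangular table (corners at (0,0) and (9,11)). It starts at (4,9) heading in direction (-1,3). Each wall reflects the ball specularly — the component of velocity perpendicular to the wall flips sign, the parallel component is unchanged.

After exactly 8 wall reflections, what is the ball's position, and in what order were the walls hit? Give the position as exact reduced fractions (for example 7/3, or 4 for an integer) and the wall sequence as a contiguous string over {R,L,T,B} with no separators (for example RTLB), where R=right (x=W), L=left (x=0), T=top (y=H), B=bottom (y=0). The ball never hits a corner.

Final position: (3,0)
Wall sequence: TLBTBRTB

1. t=2/3 → T at (10/3,11); v=(-1,-3)
2. t=10/3 → L at (0,1); v=(1,-3)
3. t=1/3 → B at (1/3,0); v=(1,3)
4. t=11/3 → T at (4,11); v=(1,-3)
5. t=11/3 → B at (23/3,0); v=(1,3)
6. t=4/3 → R at (9,4); v=(-1,3)
7. t=7/3 → T at (20/3,11); v=(-1,-3)
8. t=11/3 → B at (3,0); v=(-1,3)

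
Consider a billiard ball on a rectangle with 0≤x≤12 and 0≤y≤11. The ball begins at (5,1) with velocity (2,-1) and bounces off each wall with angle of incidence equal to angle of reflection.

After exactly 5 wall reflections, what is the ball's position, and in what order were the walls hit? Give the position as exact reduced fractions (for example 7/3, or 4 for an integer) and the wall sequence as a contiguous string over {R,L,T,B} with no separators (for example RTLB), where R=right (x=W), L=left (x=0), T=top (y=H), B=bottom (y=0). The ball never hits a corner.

Final position: (12,15/2)
Wall sequence: BRLTR

1. t=1 → B at (7,0); v=(2,1)
2. t=5/2 → R at (12,5/2); v=(-2,1)
3. t=6 → L at (0,17/2); v=(2,1)
4. t=5/2 → T at (5,11); v=(2,-1)
5. t=7/2 → R at (12,15/2); v=(-2,-1)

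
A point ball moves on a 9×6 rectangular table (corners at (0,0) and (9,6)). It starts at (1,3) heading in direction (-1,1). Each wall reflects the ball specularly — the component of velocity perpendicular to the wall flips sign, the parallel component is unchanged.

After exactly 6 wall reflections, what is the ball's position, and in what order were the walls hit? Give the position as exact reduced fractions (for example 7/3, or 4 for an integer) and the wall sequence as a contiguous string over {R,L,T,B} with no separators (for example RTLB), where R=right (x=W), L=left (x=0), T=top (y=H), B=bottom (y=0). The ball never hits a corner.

Final position: (0,2)
Wall sequence: LTBRTL

1. t=1 → L at (0,4); v=(1,1)
2. t=2 → T at (2,6); v=(1,-1)
3. t=6 → B at (8,0); v=(1,1)
4. t=1 → R at (9,1); v=(-1,1)
5. t=5 → T at (4,6); v=(-1,-1)
6. t=4 → L at (0,2); v=(1,-1)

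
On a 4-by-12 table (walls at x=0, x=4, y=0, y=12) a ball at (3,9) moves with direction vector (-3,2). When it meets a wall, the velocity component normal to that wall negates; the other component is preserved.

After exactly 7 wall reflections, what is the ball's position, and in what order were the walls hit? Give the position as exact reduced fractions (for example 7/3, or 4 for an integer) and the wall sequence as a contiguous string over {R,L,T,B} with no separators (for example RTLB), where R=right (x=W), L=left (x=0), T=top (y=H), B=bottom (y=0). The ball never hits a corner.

Final position: (7/2,0)
Wall sequence: LTRLRLB

1. t=1 → L at (0,11); v=(3,2)
2. t=1/2 → T at (3/2,12); v=(3,-2)
3. t=5/6 → R at (4,31/3); v=(-3,-2)
4. t=4/3 → L at (0,23/3); v=(3,-2)
5. t=4/3 → R at (4,5); v=(-3,-2)
6. t=4/3 → L at (0,7/3); v=(3,-2)
7. t=7/6 → B at (7/2,0); v=(3,2)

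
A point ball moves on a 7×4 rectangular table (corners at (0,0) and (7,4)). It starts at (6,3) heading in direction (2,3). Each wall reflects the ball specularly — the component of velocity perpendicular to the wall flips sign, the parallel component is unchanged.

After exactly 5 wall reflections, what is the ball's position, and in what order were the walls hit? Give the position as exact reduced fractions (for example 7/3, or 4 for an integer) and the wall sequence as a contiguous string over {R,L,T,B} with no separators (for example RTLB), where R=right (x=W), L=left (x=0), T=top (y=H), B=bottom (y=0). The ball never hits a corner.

Final position: (0,1)
Wall sequence: TRBTL

1. t=1/3 → T at (20/3,4); v=(2,-3)
2. t=1/6 → R at (7,7/2); v=(-2,-3)
3. t=7/6 → B at (14/3,0); v=(-2,3)
4. t=4/3 → T at (2,4); v=(-2,-3)
5. t=1 → L at (0,1); v=(2,-3)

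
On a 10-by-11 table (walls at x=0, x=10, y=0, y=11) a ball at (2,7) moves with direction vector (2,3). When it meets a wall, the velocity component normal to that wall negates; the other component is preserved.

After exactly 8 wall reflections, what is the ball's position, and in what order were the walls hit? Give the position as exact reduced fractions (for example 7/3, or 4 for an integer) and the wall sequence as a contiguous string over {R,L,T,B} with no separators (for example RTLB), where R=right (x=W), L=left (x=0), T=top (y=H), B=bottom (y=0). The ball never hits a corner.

1. t=4/3 → T at (14/3,11); v=(2,-3)
2. t=8/3 → R at (10,3); v=(-2,-3)
3. t=1 → B at (8,0); v=(-2,3)
4. t=11/3 → T at (2/3,11); v=(-2,-3)
5. t=1/3 → L at (0,10); v=(2,-3)
6. t=10/3 → B at (20/3,0); v=(2,3)
7. t=5/3 → R at (10,5); v=(-2,3)
8. t=2 → T at (6,11); v=(-2,-3)

Final position: (6,11)
Wall sequence: TRBTLBRT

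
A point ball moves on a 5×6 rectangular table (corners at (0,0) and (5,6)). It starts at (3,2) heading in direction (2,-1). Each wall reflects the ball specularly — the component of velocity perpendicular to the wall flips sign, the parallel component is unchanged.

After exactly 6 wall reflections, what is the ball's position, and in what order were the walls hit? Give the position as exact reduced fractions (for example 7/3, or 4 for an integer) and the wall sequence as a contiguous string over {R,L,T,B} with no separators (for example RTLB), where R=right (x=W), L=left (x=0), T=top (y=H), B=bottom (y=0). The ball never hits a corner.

1. t=1 → R at (5,1); v=(-2,-1)
2. t=1 → B at (3,0); v=(-2,1)
3. t=3/2 → L at (0,3/2); v=(2,1)
4. t=5/2 → R at (5,4); v=(-2,1)
5. t=2 → T at (1,6); v=(-2,-1)
6. t=1/2 → L at (0,11/2); v=(2,-1)

Final position: (0,11/2)
Wall sequence: RBLRTL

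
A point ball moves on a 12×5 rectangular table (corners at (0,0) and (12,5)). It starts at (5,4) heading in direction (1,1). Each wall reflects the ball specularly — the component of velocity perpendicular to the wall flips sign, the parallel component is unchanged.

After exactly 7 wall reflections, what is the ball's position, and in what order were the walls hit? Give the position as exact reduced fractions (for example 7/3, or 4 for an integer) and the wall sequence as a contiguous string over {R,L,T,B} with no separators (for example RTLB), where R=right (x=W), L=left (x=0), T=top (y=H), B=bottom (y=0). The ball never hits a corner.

Final position: (2,5)
Wall sequence: TBRTBLT

1. t=1 → T at (6,5); v=(1,-1)
2. t=5 → B at (11,0); v=(1,1)
3. t=1 → R at (12,1); v=(-1,1)
4. t=4 → T at (8,5); v=(-1,-1)
5. t=5 → B at (3,0); v=(-1,1)
6. t=3 → L at (0,3); v=(1,1)
7. t=2 → T at (2,5); v=(1,-1)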